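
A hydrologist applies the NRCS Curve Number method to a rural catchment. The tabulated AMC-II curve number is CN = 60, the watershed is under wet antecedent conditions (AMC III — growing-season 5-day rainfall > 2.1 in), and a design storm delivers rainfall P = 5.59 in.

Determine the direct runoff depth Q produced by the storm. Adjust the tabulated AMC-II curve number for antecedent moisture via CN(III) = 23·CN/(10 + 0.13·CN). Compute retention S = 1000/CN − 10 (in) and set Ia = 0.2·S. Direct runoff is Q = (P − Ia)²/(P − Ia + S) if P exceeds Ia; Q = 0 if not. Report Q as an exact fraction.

Adjust CN=60 to AMC III: 23·60/(10 + 0.13·60) → 1380 ÷ (89/5) = 6900/89 ≈ 77.528
Max retention: S = 1000/(6900/89) − 10 = 200/69 in (≈ 2.899 in)
Ia = 0.2S: 0.2·2.899 = 0.580 in (exactly 40/69)
P − Ia = 5.590 − 0.580 = 34571/6900 ≈ 5.010 in (> 0, runoff occurs)
Runoff Q = (P−Ia)²/(P−Ia+S) = (5.010)²/(5.010+2.899) = 1195154041/376539900 ≈ 3.174 in

Q = 1195154041/376539900 in ≈ 3.174 in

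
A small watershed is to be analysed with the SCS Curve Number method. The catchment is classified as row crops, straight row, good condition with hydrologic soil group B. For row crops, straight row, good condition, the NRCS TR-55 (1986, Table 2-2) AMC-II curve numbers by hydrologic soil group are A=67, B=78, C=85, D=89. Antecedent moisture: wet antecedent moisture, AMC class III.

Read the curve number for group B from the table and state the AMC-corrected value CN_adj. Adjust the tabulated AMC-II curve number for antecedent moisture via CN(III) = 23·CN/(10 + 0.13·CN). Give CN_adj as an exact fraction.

CN_adj = 89700/1007 ≈ 89.076

NRCS table: row crops, straight row, good condition, soil group B → CN(II) = 78
CN(III) from CN(II)=78: (23·78)/(10 + 0.13·78) = 89700/1007 ≈ 89.076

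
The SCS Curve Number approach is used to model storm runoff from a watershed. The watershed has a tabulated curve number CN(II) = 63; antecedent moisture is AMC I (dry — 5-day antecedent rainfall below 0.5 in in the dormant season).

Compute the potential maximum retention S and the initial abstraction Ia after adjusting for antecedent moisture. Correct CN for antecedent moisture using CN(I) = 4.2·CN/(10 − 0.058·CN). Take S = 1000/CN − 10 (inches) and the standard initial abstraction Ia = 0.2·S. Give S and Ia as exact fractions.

S = 18500/1323 in ≈ 13.983 in; Ia = 3700/1323 in ≈ 2.797 in

CN(I) from CN(II)=63: (4.2·63)/(10 − 0.058·63) = 132300/3173 ≈ 41.696
Max retention: S = 1000/(132300/3173) − 10 = 18500/1323 in (≈ 13.983 in)
Initial abstraction Ia = S/5 = (18500/1323)/5 = 3700/1323 ≈ 2.797 in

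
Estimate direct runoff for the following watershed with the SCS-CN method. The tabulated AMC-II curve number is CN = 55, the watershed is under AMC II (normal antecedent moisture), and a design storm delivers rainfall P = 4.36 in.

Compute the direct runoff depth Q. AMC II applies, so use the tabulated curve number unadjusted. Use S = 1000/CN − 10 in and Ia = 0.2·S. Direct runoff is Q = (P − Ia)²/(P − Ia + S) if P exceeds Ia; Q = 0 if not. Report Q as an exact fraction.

Q = 561001/824725 in ≈ 0.680 in

CN(II) = 55; AMC II needs no correction.
Max retention: S = 1000/55 − 10 = 90/11 in (≈ 8.182 in)
Ia = 0.2·(90/11) = 18/11 in ≈ 1.636 in
Since P=4.360 > Ia=1.636: effective rainfall P−Ia = 749/275 in
Q: (749/275)² ÷ (2999/275) = 561001/824725 in (≈ 0.680 in)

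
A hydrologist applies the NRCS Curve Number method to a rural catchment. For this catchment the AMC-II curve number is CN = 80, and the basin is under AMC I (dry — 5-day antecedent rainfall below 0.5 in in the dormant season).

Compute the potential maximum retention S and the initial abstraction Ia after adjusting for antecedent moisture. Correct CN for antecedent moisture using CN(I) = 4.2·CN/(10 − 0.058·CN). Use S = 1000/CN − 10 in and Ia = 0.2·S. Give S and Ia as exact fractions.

Dry (AMC I): CN(I) = 4.2·80/(10 − 0.058·80) = 336/(134/25) = 4200/67 ≈ 62.687
Max retention: S = 1000/(4200/67) − 10 = 125/21 in (≈ 5.952 in)
Initial abstraction Ia = S/5 = (125/21)/5 = 25/21 ≈ 1.190 in

S = 125/21 in ≈ 5.952 in; Ia = 25/21 in ≈ 1.190 in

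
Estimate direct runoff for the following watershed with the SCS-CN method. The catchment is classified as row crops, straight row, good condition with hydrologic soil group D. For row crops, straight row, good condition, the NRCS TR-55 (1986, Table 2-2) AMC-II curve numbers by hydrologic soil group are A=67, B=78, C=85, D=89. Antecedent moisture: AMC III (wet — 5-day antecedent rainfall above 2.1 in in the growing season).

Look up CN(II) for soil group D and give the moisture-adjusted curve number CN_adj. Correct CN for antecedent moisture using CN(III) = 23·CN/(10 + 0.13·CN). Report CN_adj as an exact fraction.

NRCS table: row crops, straight row, good condition, soil group D → CN(II) = 89
CN(III) from CN(II)=89: (23·89)/(10 + 0.13·89) = 204700/2157 ≈ 94.900

CN_adj = 204700/2157 ≈ 94.900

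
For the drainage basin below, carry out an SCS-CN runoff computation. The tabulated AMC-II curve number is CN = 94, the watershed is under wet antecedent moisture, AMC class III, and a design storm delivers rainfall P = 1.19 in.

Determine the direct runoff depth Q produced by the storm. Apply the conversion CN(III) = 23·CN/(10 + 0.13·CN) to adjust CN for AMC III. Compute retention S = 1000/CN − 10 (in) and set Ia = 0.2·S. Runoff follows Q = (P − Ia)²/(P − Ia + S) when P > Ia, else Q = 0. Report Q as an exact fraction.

Wet (AMC III): CN(III) = 23·94/(10 + 0.13·94) = 2162/(1111/50) = 108100/1111 ≈ 97.300
S = 1000/(108100/1111) − 10 = 300/1081 in ≈ 0.278 in
Ia = 0.2S: 0.2·0.278 = 0.056 in (exactly 60/1081)
Excess rainfall: 1.190 − 0.056 = 1.134 in; P > Ia so Q > 0
Q = (122639/108100)²/((122639/108100) + 300/1081) = (15040324321/11685610000)/(152639/108100) = 15040324321/16500275900 in ≈ 0.912 in

Q = 15040324321/16500275900 in ≈ 0.912 in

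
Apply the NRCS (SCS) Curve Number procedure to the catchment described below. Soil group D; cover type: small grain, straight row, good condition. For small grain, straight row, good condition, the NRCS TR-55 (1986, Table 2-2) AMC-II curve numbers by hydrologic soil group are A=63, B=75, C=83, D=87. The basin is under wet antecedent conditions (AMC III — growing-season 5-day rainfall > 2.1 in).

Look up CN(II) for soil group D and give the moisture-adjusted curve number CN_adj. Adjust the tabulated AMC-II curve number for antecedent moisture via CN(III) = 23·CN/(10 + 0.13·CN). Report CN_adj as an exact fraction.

NRCS table: small grain, straight row, good condition, soil group D → CN(II) = 87
Wet (AMC III): CN(III) = 23·87/(10 + 0.13·87) = 2001/(2131/100) = 200100/2131 ≈ 93.900

CN_adj = 200100/2131 ≈ 93.900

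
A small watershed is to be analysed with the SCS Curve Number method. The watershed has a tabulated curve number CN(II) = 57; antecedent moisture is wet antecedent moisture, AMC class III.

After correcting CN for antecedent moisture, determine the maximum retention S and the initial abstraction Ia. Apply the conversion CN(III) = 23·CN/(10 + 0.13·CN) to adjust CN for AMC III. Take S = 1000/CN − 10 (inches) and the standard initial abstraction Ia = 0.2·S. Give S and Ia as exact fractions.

S = 4300/1311 in ≈ 3.280 in; Ia = 860/1311 in ≈ 0.656 in

CN(III) from CN(II)=57: (23·57)/(10 + 0.13·57) = 131100/1741 ≈ 75.302
Max retention: S = 1000/(131100/1741) − 10 = 4300/1311 in (≈ 3.280 in)
Ia = 0.2·(4300/1311) = 860/1311 in ≈ 0.656 in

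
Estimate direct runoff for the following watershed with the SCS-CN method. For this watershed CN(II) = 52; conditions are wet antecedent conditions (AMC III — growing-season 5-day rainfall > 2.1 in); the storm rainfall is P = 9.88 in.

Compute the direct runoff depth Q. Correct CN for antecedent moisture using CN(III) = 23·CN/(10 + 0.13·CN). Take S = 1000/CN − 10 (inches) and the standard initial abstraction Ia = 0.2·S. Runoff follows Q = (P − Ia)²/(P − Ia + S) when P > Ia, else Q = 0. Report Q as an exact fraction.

Q = 4604029609/731451175 in ≈ 6.294 in

CN(III) from CN(II)=52: (23·52)/(10 + 0.13·52) = 29900/419 ≈ 71.360
S = 1000/(29900/419) − 10 = 1200/299 in ≈ 4.013 in
Ia = 0.2S: 0.2·4.013 = 0.803 in (exactly 240/299)
Excess rainfall: 9.880 − 0.803 = 9.077 in; P > Ia so Q > 0
Q: (67853/7475)² ÷ (97853/7475) = 4604029609/731451175 in (≈ 6.294 in)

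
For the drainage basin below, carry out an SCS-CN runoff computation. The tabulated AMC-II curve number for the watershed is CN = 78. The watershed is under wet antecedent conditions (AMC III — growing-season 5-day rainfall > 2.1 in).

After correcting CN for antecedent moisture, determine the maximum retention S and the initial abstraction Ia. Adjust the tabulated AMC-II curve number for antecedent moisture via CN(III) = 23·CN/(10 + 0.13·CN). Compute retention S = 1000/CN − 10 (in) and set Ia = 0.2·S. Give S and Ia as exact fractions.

Wet (AMC III): CN(III) = 23·78/(10 + 0.13·78) = 1794/(1007/50) = 89700/1007 ≈ 89.076
Retention S: 1000/CN − 10 with CN=89.076 → S = 1100/897 ≈ 1.226 in
Initial abstraction Ia = S/5 = (1100/897)/5 = 220/897 ≈ 0.245 in

S = 1100/897 in ≈ 1.226 in; Ia = 220/897 in ≈ 0.245 in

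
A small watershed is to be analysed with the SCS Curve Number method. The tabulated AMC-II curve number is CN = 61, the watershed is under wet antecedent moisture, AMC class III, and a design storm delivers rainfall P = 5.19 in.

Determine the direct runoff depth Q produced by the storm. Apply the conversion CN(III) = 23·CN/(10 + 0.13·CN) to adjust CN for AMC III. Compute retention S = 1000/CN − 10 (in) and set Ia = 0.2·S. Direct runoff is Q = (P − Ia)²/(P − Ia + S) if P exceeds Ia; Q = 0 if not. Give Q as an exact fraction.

Q = 46967124961/16214891900 in ≈ 2.897 in

CN(III) from CN(II)=61: (23·61)/(10 + 0.13·61) = 140300/1793 ≈ 78.249
S = 1000/(140300/1793) − 10 = 3900/1403 in ≈ 2.780 in
Ia = 0.2·(3900/1403) = 780/1403 in ≈ 0.556 in
P − Ia = 5.190 − 0.556 = 650157/140300 ≈ 4.634 in (> 0, runoff occurs)
Q: (650157/140300)² ÷ (1040157/140300) = 46967124961/16214891900 in (≈ 2.897 in)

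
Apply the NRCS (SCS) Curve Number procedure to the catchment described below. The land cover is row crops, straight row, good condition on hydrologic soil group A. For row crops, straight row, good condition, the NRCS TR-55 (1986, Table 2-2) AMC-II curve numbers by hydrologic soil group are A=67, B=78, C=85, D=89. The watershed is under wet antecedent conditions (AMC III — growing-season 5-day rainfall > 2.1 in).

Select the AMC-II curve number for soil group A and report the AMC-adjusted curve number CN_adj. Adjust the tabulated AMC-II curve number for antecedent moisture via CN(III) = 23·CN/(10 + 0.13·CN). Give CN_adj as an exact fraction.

CN_adj = 154100/1871 ≈ 82.362

NRCS table: row crops, straight row, good condition, soil group A → CN(II) = 67
Wet (AMC III): CN(III) = 23·67/(10 + 0.13·67) = 1541/(1871/100) = 154100/1871 ≈ 82.362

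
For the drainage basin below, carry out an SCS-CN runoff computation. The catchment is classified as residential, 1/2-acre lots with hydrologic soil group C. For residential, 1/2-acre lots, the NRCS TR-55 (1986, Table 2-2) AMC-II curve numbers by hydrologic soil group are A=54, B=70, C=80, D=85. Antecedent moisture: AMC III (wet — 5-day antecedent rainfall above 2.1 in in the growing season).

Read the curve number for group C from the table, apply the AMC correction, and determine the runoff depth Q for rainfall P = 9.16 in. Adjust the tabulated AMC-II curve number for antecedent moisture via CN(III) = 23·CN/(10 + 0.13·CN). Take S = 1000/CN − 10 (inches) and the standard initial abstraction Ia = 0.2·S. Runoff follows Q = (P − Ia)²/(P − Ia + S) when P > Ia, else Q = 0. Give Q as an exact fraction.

NRCS table: residential, 1/2-acre lots, soil group C → CN(II) = 80
Wet (AMC III): CN(III) = 23·80/(10 + 0.13·80) = 1840/(102/5) = 4600/51 ≈ 90.196
S = 1000/(4600/51) − 10 = 25/23 in ≈ 1.087 in
Initial abstraction Ia = S/5 = (25/23)/5 = 5/23 ≈ 0.217 in
P − Ia = 9.160 − 0.217 = 5142/575 ≈ 8.943 in (> 0, runoff occurs)
Q = (5142/575)²/((5142/575) + 25/23) = (26440164/330625)/(5767/575) = 26440164/3316025 in ≈ 7.973 in

Q = 26440164/3316025 in ≈ 7.973 in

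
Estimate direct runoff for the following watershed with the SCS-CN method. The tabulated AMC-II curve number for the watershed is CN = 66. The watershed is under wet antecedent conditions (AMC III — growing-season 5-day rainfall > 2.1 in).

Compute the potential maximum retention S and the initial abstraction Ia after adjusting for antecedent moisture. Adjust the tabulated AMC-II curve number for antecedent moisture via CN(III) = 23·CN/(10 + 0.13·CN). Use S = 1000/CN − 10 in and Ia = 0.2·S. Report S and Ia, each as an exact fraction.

Wet (AMC III): CN(III) = 23·66/(10 + 0.13·66) = 1518/(929/50) = 75900/929 ≈ 81.701
S = 1000/(75900/929) − 10 = 1700/759 in ≈ 2.240 in
Ia = 0.2S: 0.2·2.240 = 0.448 in (exactly 340/759)

S = 1700/759 in ≈ 2.240 in; Ia = 340/759 in ≈ 0.448 in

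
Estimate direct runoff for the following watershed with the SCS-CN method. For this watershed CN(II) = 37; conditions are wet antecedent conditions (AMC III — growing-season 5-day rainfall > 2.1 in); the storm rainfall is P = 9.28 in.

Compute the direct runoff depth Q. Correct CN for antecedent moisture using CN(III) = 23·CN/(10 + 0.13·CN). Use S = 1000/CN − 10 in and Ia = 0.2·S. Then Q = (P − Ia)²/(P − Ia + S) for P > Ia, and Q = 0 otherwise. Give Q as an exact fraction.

Q = 3441678578/860126975 in ≈ 4.001 in

Adjust CN=37 to AMC III: 23·37/(10 + 0.13·37) → 851 ÷ (1481/100) = 85100/1481 ≈ 57.461
Max retention: S = 1000/(85100/1481) − 10 = 6300/851 in (≈ 7.403 in)
Ia = 0.2S: 0.2·7.403 = 1.481 in (exactly 1260/851)
Excess rainfall: 9.280 − 1.481 = 7.799 in; P > Ia so Q > 0
Runoff Q = (P−Ia)²/(P−Ia+S) = (7.799)²/(7.799+7.403) = 3441678578/860126975 ≈ 4.001 in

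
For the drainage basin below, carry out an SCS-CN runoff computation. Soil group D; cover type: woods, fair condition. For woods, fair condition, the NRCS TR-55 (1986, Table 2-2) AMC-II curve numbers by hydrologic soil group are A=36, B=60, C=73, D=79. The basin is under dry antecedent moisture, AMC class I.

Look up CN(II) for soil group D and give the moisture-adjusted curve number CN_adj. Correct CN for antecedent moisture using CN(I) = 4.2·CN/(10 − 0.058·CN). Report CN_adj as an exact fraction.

NRCS table: woods, fair condition, soil group D → CN(II) = 79
Dry (AMC I): CN(I) = 4.2·79/(10 − 0.058·79) = (1659/5)/(2709/500) = 7900/129 ≈ 61.240

CN_adj = 7900/129 ≈ 61.240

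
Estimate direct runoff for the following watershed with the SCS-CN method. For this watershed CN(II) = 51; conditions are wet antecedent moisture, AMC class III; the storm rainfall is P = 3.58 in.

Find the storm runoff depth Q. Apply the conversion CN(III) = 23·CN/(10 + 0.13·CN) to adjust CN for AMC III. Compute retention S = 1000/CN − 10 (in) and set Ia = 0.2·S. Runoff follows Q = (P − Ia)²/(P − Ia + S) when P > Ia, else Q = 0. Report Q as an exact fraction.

Q = 25910375089/23809964550 in ≈ 1.088 in

Adjust CN=51 to AMC III: 23·51/(10 + 0.13·51) → 1173 ÷ (1663/100) = 117300/1663 ≈ 70.535
Retention S: 1000/CN − 10 with CN=70.535 → S = 4900/1173 ≈ 4.177 in
Ia = 0.2S: 0.2·4.177 = 0.835 in (exactly 980/1173)
P − Ia = 3.580 − 0.835 = 160967/58650 ≈ 2.745 in (> 0, runoff occurs)
Q: (160967/58650)² ÷ (405967/58650) = 25910375089/23809964550 in (≈ 1.088 in)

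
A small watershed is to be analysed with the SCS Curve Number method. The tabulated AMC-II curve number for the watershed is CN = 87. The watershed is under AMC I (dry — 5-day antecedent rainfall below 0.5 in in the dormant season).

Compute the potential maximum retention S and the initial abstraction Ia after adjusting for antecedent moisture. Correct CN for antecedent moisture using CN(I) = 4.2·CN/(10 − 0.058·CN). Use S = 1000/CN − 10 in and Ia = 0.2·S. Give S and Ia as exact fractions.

Adjust CN=87 to AMC I: 4.2·87/(10 − 0.058·87) → (1827/5) ÷ (2477/500) = 182700/2477 ≈ 73.759
Retention S: 1000/CN − 10 with CN=73.759 → S = 6500/1827 ≈ 3.558 in
Initial abstraction Ia = S/5 = (6500/1827)/5 = 1300/1827 ≈ 0.712 in

S = 6500/1827 in ≈ 3.558 in; Ia = 1300/1827 in ≈ 0.712 in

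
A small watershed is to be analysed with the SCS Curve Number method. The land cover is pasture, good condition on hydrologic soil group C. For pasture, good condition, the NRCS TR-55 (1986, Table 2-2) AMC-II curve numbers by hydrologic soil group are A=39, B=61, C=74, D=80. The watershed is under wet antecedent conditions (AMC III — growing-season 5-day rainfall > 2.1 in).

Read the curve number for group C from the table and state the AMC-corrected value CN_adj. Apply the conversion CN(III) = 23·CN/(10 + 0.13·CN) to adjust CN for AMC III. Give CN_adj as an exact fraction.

NRCS table: pasture, good condition, soil group C → CN(II) = 74
CN(III) from CN(II)=74: (23·74)/(10 + 0.13·74) = 85100/981 ≈ 86.748

CN_adj = 85100/981 ≈ 86.748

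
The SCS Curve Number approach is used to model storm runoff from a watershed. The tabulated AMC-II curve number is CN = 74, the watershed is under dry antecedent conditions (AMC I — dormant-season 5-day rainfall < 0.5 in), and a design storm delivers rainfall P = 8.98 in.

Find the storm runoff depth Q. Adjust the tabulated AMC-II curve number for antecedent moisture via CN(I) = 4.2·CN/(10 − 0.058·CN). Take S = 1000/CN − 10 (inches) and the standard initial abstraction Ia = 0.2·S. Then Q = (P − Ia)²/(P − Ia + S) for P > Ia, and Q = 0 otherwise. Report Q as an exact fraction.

Dry (AMC I): CN(I) = 4.2·74/(10 − 0.058·74) = (1554/5)/(1427/250) = 77700/1427 ≈ 54.450
S = 1000/(77700/1427) − 10 = 6500/777 in ≈ 8.366 in
Initial abstraction Ia = S/5 = (6500/777)/5 = 1300/777 ≈ 1.673 in
P − Ia = 8.980 − 1.673 = 283873/38850 ≈ 7.307 in (> 0, runoff occurs)
Q: (283873/38850)² ÷ (608873/38850) = 80583880129/23654716050 in (≈ 3.407 in)

Q = 80583880129/23654716050 in ≈ 3.407 in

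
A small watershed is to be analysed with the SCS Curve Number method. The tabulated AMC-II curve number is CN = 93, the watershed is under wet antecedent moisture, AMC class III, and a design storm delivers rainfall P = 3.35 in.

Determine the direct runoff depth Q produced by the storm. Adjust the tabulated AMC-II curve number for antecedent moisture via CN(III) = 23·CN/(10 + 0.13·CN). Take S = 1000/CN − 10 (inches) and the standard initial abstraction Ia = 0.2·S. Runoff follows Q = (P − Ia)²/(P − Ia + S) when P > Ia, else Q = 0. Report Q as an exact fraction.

Q = 19743903169/6610066140 in ≈ 2.987 in

Adjust CN=93 to AMC III: 23·93/(10 + 0.13·93) → 2139 ÷ (2209/100) = 213900/2209 ≈ 96.831
Max retention: S = 1000/(213900/2209) − 10 = 700/2139 in (≈ 0.327 in)
Ia = 0.2S: 0.2·0.327 = 0.065 in (exactly 140/2139)
Excess rainfall: 3.350 − 0.065 = 3.285 in; P > Ia so Q > 0
Runoff Q = (P−Ia)²/(P−Ia+S) = (3.285)²/(3.285+0.327) = 19743903169/6610066140 ≈ 2.987 in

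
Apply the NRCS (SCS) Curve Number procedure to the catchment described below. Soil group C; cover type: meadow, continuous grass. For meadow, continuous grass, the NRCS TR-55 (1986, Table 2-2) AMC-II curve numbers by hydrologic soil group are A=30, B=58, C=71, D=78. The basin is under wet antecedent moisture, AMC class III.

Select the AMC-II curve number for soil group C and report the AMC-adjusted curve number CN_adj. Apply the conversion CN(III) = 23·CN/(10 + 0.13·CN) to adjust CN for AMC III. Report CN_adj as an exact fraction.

CN_adj = 163300/1923 ≈ 84.919

NRCS table: meadow, continuous grass, soil group C → CN(II) = 71
CN(III) from CN(II)=71: (23·71)/(10 + 0.13·71) = 163300/1923 ≈ 84.919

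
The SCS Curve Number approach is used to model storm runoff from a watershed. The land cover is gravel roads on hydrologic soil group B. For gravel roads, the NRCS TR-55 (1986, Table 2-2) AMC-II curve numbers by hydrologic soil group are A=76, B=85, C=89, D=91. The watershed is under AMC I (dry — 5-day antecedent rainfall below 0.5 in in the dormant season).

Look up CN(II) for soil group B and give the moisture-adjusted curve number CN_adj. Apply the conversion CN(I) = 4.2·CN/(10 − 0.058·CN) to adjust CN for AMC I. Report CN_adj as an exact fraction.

NRCS table: gravel roads, soil group B → CN(II) = 85
Dry (AMC I): CN(I) = 4.2·85/(10 − 0.058·85) = 357/(507/100) = 11900/169 ≈ 70.414

CN_adj = 11900/169 ≈ 70.414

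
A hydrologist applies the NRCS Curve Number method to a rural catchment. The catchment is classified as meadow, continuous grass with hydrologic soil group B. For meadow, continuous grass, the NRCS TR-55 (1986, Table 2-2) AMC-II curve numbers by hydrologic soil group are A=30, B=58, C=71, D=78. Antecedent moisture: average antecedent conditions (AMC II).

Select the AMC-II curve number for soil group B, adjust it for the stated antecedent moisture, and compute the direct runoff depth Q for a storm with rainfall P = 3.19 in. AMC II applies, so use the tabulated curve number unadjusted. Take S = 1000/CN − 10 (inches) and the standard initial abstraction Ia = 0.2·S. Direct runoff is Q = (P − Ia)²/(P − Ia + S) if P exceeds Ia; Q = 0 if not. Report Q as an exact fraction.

Q = 25512601/75547900 in ≈ 0.338 in

NRCS table: meadow, continuous grass, soil group B → CN(II) = 58
Average conditions: CN = 58 (no AMC adjustment).
S = 1000/58 − 10 = 210/29 in ≈ 7.241 in
Ia = 0.2S: 0.2·7.241 = 1.448 in (exactly 42/29)
P − Ia = 3.190 − 1.448 = 5051/2900 ≈ 1.742 in (> 0, runoff occurs)
Q: (5051/2900)² ÷ (26051/2900) = 25512601/75547900 in (≈ 0.338 in)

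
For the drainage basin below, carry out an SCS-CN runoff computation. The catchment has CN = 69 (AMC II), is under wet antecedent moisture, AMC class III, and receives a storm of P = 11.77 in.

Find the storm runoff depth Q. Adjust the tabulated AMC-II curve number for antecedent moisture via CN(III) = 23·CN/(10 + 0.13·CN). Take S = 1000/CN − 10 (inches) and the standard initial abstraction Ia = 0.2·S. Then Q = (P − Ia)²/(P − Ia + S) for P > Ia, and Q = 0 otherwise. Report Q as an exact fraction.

Q = 3261271198201/335793171300 in ≈ 9.712 in

Wet (AMC III): CN(III) = 23·69/(10 + 0.13·69) = 1587/(1897/100) = 158700/1897 ≈ 83.658
S = 1000/(158700/1897) − 10 = 3100/1587 in ≈ 1.953 in
Ia = 0.2·(3100/1587) = 620/1587 in ≈ 0.391 in
Since P=11.770 > Ia=0.391: effective rainfall P−Ia = 1805899/158700 in
Q = (1805899/158700)²/((1805899/158700) + 3100/1587) = (3261271198201/25185690000)/(2115899/158700) = 3261271198201/335793171300 in ≈ 9.712 in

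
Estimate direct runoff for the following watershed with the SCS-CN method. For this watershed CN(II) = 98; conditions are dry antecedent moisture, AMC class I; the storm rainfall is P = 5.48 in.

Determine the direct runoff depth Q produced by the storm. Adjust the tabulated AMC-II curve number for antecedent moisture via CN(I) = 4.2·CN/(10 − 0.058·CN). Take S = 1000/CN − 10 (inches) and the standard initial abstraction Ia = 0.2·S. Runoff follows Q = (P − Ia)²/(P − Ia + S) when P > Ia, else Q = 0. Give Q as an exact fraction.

Adjust CN=98 to AMC I: 4.2·98/(10 − 0.058·98) → (2058/5) ÷ (1079/250) = 102900/1079 ≈ 95.366
Max retention: S = 1000/(102900/1079) − 10 = 500/1029 in (≈ 0.486 in)
Ia = 0.2S: 0.2·0.486 = 0.097 in (exactly 100/1029)
Since P=5.480 > Ia=0.097: effective rainfall P−Ia = 138473/25725 in
Q: (138473/25725)² ÷ (150973/25725) = 19174771729/3883780425 in (≈ 4.937 in)

Q = 19174771729/3883780425 in ≈ 4.937 in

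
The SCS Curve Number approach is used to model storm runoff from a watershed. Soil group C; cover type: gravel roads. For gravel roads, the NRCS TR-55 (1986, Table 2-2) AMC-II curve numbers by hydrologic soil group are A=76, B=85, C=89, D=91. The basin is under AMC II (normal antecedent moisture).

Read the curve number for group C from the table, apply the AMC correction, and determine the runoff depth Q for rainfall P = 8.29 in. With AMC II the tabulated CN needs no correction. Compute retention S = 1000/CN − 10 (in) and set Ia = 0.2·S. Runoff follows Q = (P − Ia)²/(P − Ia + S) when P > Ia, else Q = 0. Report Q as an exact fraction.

Q = 5123839561/734970900 in ≈ 6.971 in

NRCS table: gravel roads, soil group C → CN(II) = 89
AMC II — tabulated CN = 89 applies directly.
Max retention: S = 1000/89 − 10 = 110/89 in (≈ 1.236 in)
Initial abstraction Ia = S/5 = (110/89)/5 = 22/89 ≈ 0.247 in
Since P=8.290 > Ia=0.247: effective rainfall P−Ia = 71581/8900 in
Runoff Q = (P−Ia)²/(P−Ia+S) = (8.043)²/(8.043+1.236) = 5123839561/734970900 ≈ 6.971 in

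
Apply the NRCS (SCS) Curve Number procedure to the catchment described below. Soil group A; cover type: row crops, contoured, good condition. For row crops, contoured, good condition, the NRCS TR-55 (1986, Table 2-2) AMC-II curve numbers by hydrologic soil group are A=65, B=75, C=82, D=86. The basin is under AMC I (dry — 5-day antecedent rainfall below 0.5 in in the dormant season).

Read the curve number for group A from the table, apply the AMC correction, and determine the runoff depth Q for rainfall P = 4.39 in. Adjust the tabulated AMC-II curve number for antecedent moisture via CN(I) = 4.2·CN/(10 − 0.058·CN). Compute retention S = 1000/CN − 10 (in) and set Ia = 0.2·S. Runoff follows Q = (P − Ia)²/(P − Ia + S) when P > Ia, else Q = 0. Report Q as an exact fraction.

NRCS table: row crops, contoured, good condition, soil group A → CN(II) = 65
Dry (AMC I): CN(I) = 4.2·65/(10 − 0.058·65) = 273/(623/100) = 3900/89 ≈ 43.820
Retention S: 1000/CN − 10 with CN=43.820 → S = 500/39 ≈ 12.821 in
Ia = 0.2S: 0.2·12.821 = 2.564 in (exactly 100/39)
Since P=4.390 > Ia=2.564: effective rainfall P−Ia = 7121/3900 in
Q = (7121/3900)²/((7121/3900) + 500/39) = (50708641/15210000)/(57121/3900) = 50708641/222771900 in ≈ 0.228 in

Q = 50708641/222771900 in ≈ 0.228 in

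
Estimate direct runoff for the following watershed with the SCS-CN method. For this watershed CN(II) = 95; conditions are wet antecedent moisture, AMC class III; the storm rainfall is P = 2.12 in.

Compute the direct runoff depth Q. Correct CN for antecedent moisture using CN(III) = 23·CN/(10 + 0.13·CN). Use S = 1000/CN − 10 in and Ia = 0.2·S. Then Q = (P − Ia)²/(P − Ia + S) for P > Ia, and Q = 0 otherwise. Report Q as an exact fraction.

Adjust CN=95 to AMC III: 23·95/(10 + 0.13·95) → 2185 ÷ (447/20) = 43700/447 ≈ 97.763
Max retention: S = 1000/(43700/447) − 10 = 100/437 in (≈ 0.229 in)
Initial abstraction Ia = S/5 = (100/437)/5 = 20/437 ≈ 0.046 in
Since P=2.120 > Ia=0.046: effective rainfall P−Ia = 22661/10925 in
Runoff Q = (P−Ia)²/(P−Ia+S) = (2.074)²/(2.074+0.229) = 513520921/274883925 ≈ 1.868 in

Q = 513520921/274883925 in ≈ 1.868 in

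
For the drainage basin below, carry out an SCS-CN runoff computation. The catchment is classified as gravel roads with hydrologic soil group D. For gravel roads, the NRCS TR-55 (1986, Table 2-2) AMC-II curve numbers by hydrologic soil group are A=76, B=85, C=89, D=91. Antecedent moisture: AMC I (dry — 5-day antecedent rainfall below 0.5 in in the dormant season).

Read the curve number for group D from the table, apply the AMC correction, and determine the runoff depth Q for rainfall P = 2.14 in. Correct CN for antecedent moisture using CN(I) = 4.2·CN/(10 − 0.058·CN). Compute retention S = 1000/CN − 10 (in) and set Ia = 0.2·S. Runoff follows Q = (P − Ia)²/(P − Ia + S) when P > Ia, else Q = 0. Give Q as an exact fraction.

Q = 2825879281/4081864150 in ≈ 0.692 in

NRCS table: gravel roads, soil group D → CN(II) = 91
CN(I) from CN(II)=91: (4.2·91)/(10 − 0.058·91) = 63700/787 ≈ 80.940
Max retention: S = 1000/(63700/787) − 10 = 1500/637 in (≈ 2.355 in)
Ia = 0.2S: 0.2·2.355 = 0.471 in (exactly 300/637)
P − Ia = 2.140 − 0.471 = 53159/31850 ≈ 1.669 in (> 0, runoff occurs)
Q = (53159/31850)²/((53159/31850) + 1500/637) = (2825879281/1014422500)/(128159/31850) = 2825879281/4081864150 in ≈ 0.692 in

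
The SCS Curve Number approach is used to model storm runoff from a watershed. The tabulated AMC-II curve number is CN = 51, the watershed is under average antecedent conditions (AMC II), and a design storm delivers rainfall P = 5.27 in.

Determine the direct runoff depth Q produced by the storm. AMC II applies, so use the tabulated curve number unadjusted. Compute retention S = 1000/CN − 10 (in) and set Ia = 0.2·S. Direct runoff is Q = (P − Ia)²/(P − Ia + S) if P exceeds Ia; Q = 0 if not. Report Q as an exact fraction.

Q = 291623929/336992700 in ≈ 0.865 in

CN(II) = 51; AMC II needs no correction.
Retention S: 1000/CN − 10 with CN=51.000 → S = 490/51 ≈ 9.608 in
Ia = 0.2·(490/51) = 98/51 in ≈ 1.922 in
P − Ia = 5.270 − 1.922 = 17077/5100 ≈ 3.348 in (> 0, runoff occurs)
Q: (17077/5100)² ÷ (66077/5100) = 291623929/336992700 in (≈ 0.865 in)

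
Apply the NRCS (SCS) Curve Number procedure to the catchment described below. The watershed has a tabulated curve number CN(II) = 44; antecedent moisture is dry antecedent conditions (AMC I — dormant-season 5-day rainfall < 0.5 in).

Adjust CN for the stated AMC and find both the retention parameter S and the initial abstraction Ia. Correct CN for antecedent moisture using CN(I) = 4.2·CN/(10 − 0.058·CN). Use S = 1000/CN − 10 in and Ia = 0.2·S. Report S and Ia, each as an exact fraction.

Dry (AMC I): CN(I) = 4.2·44/(10 − 0.058·44) = (924/5)/(931/125) = 3300/133 ≈ 24.812
Max retention: S = 1000/(3300/133) − 10 = 1000/33 in (≈ 30.303 in)
Initial abstraction Ia = S/5 = (1000/33)/5 = 200/33 ≈ 6.061 in

S = 1000/33 in ≈ 30.303 in; Ia = 200/33 in ≈ 6.061 in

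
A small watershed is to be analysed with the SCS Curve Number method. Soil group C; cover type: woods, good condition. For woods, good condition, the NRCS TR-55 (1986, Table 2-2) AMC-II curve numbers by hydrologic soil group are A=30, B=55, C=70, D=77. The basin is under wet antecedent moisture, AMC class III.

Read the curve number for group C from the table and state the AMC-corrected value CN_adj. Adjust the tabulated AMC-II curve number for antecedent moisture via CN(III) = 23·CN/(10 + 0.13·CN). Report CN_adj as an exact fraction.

NRCS table: woods, good condition, soil group C → CN(II) = 70
Wet (AMC III): CN(III) = 23·70/(10 + 0.13·70) = 1610/(191/10) = 16100/191 ≈ 84.293

CN_adj = 16100/191 ≈ 84.293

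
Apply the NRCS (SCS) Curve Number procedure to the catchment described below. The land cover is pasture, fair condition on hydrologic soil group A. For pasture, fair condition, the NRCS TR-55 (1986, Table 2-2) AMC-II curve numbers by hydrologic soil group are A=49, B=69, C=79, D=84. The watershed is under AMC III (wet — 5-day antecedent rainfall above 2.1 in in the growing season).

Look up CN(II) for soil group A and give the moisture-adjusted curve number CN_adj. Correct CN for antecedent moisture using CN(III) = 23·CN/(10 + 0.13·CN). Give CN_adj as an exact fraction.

NRCS table: pasture, fair condition, soil group A → CN(II) = 49
Wet (AMC III): CN(III) = 23·49/(10 + 0.13·49) = 1127/(1637/100) = 112700/1637 ≈ 68.845

CN_adj = 112700/1637 ≈ 68.845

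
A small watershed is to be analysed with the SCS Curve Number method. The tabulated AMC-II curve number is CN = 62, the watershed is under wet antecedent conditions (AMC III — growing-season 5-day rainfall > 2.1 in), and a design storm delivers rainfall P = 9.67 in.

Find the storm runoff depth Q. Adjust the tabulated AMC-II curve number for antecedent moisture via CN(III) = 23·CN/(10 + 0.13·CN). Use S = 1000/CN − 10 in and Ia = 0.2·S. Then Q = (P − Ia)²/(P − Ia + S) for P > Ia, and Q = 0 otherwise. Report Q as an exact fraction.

Q = 424414463841/59996882300 in ≈ 7.074 in

Wet (AMC III): CN(III) = 23·62/(10 + 0.13·62) = 1426/(903/50) = 71300/903 ≈ 78.959
S = 1000/(71300/903) − 10 = 1900/713 in ≈ 2.665 in
Initial abstraction Ia = S/5 = (1900/713)/5 = 380/713 ≈ 0.533 in
Since P=9.670 > Ia=0.533: effective rainfall P−Ia = 651471/71300 in
Q = (651471/71300)²/((651471/71300) + 1900/713) = (424414463841/5083690000)/(841471/71300) = 424414463841/59996882300 in ≈ 7.074 in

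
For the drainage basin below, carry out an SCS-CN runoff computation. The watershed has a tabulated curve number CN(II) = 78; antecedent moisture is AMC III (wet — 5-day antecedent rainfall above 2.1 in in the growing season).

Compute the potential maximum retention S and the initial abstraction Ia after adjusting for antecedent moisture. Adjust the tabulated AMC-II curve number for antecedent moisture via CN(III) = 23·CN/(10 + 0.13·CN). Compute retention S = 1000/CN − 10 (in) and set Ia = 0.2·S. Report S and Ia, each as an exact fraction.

Adjust CN=78 to AMC III: 23·78/(10 + 0.13·78) → 1794 ÷ (1007/50) = 89700/1007 ≈ 89.076
Max retention: S = 1000/(89700/1007) − 10 = 1100/897 in (≈ 1.226 in)
Ia = 0.2·(1100/897) = 220/897 in ≈ 0.245 in

S = 1100/897 in ≈ 1.226 in; Ia = 220/897 in ≈ 0.245 in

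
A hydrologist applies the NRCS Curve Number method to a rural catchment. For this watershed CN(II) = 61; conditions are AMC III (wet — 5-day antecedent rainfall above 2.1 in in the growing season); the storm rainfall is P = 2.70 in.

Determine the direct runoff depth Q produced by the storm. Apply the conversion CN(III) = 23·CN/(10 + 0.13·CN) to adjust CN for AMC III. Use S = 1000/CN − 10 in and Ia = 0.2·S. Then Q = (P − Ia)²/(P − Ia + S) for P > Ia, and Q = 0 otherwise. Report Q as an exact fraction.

Q = 301622187/323068810 in ≈ 0.934 in

Adjust CN=61 to AMC III: 23·61/(10 + 0.13·61) → 1403 ÷ (1793/100) = 140300/1793 ≈ 78.249
Max retention: S = 1000/(140300/1793) − 10 = 3900/1403 in (≈ 2.780 in)
Ia = 0.2·(3900/1403) = 780/1403 in ≈ 0.556 in
Since P=2.700 > Ia=0.556: effective rainfall P−Ia = 30081/14030 in
Q: (30081/14030)² ÷ (69081/14030) = 301622187/323068810 in (≈ 0.934 in)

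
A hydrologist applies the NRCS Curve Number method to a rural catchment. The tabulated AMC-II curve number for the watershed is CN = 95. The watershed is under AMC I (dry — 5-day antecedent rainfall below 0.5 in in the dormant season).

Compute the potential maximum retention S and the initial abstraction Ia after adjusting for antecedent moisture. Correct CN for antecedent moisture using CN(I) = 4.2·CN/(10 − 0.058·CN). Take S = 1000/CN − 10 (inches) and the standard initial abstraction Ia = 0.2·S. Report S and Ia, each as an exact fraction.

Dry (AMC I): CN(I) = 4.2·95/(10 − 0.058·95) = 399/(449/100) = 39900/449 ≈ 88.864
S = 1000/(39900/449) − 10 = 500/399 in ≈ 1.253 in
Initial abstraction Ia = S/5 = (500/399)/5 = 100/399 ≈ 0.251 in

S = 500/399 in ≈ 1.253 in; Ia = 100/399 in ≈ 0.251 in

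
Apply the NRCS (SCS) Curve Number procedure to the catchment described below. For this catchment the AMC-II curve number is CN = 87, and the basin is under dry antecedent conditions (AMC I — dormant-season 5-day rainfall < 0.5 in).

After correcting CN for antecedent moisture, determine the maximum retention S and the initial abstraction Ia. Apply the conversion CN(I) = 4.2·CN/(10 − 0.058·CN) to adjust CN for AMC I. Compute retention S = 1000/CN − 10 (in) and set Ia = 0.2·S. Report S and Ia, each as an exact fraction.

Adjust CN=87 to AMC I: 4.2·87/(10 − 0.058·87) → (1827/5) ÷ (2477/500) = 182700/2477 ≈ 73.759
Retention S: 1000/CN − 10 with CN=73.759 → S = 6500/1827 ≈ 3.558 in
Ia = 0.2S: 0.2·3.558 = 0.712 in (exactly 1300/1827)

S = 6500/1827 in ≈ 3.558 in; Ia = 1300/1827 in ≈ 0.712 in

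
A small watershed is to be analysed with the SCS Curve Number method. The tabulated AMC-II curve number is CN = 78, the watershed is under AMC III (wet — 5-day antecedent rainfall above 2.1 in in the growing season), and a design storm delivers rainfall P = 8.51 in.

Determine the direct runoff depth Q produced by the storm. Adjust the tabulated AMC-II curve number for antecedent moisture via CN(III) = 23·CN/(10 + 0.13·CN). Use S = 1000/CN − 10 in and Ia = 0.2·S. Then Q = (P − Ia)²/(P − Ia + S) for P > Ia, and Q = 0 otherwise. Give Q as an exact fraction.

Q = 549595374409/76365825900 in ≈ 7.197 in

Wet (AMC III): CN(III) = 23·78/(10 + 0.13·78) = 1794/(1007/50) = 89700/1007 ≈ 89.076
Max retention: S = 1000/(89700/1007) − 10 = 1100/897 in (≈ 1.226 in)
Ia = 0.2·(1100/897) = 220/897 in ≈ 0.245 in
Excess rainfall: 8.510 − 0.245 = 8.265 in; P > Ia so Q > 0
Q = (741347/89700)²/((741347/89700) + 1100/897) = (549595374409/8046090000)/(851347/89700) = 549595374409/76365825900 in ≈ 7.197 in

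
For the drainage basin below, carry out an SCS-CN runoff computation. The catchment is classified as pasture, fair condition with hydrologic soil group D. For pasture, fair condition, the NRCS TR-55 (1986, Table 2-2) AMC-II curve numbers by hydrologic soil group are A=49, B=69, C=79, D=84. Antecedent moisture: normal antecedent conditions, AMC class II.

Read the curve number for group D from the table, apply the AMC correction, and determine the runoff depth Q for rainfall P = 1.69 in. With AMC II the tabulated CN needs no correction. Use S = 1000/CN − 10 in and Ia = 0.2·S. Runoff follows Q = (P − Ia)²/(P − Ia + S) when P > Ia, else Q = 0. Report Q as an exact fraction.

NRCS table: pasture, fair condition, soil group D → CN(II) = 84
AMC II — tabulated CN = 84 applies directly.
Retention S: 1000/CN − 10 with CN=84.000 → S = 40/21 ≈ 1.905 in
Initial abstraction Ia = S/5 = (40/21)/5 = 8/21 ≈ 0.381 in
Excess rainfall: 1.690 − 0.381 = 1.309 in; P > Ia so Q > 0
Q = (2749/2100)²/((2749/2100) + 40/21) = (7557001/4410000)/(6749/2100) = 7557001/14172900 in ≈ 0.533 in

Q = 7557001/14172900 in ≈ 0.533 in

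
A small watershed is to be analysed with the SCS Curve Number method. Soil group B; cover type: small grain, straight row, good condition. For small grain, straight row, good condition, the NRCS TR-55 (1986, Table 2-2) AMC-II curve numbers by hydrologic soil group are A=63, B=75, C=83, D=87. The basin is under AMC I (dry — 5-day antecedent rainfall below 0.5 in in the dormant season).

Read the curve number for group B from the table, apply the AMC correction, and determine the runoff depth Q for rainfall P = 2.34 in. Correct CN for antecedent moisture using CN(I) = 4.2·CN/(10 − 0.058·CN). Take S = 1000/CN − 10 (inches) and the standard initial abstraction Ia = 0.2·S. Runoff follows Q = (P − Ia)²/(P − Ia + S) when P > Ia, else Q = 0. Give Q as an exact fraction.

NRCS table: small grain, straight row, good condition, soil group B → CN(II) = 75
CN(I) from CN(II)=75: (4.2·75)/(10 − 0.058·75) = 6300/113 ≈ 55.752
S = 1000/(6300/113) − 10 = 500/63 in ≈ 7.937 in
Ia = 0.2·(500/63) = 100/63 in ≈ 1.587 in
Since P=2.340 > Ia=1.587: effective rainfall P−Ia = 2371/3150 in
Q: (2371/3150)² ÷ (27371/3150) = 5621641/86218650 in (≈ 0.065 in)

Q = 5621641/86218650 in ≈ 0.065 in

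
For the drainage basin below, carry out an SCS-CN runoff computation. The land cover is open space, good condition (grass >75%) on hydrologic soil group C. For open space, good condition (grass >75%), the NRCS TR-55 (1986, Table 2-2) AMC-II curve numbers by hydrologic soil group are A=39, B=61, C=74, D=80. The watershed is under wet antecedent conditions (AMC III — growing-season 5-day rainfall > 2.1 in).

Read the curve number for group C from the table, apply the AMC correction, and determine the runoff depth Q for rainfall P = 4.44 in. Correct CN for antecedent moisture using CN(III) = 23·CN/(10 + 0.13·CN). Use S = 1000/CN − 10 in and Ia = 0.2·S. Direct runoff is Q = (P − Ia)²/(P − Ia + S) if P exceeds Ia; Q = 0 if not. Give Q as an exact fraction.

Q = 7737137521/2562807775 in ≈ 3.019 in

NRCS table: open space, good condition (grass >75%), soil group C → CN(II) = 74
Adjust CN=74 to AMC III: 23·74/(10 + 0.13·74) → 1702 ÷ (981/50) = 85100/981 ≈ 86.748
Max retention: S = 1000/(85100/981) − 10 = 1300/851 in (≈ 1.528 in)
Ia = 0.2·(1300/851) = 260/851 in ≈ 0.306 in
P − Ia = 4.440 − 0.306 = 87961/21275 ≈ 4.134 in (> 0, runoff occurs)
Q: (87961/21275)² ÷ (120461/21275) = 7737137521/2562807775 in (≈ 3.019 in)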